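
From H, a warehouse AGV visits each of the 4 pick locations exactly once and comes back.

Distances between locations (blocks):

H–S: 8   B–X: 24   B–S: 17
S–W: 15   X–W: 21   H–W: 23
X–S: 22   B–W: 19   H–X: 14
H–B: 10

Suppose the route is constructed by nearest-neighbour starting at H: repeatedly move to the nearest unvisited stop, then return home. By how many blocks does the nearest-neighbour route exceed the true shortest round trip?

H: S=8, B=10, X=14, W=23 ⇒ S
S: W=15, B=17, X=22 ⇒ W
W: B=19, X=21 ⇒ B
B: X=24 ⇒ X
NN route H → S → W → B → X → H costs 80.
Optimal: H → B → S → W → X → H costs 77 (by enumerating all 12 distinct tours).
Excess = 80 − 77 = 3.

The nearest-neighbour route is 3 blocks longer than optimal.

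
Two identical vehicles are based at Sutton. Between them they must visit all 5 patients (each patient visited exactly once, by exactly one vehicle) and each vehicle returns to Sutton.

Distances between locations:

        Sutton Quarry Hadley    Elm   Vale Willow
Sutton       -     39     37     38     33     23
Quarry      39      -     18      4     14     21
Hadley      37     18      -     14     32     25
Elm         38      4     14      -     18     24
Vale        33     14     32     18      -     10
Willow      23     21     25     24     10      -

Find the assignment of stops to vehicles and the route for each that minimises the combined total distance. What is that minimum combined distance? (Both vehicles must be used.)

Minimum combined distance: 148.

There are 2^4 − 1 = 15 ways to divide the 5 stops into two non-empty groups. For each, the best each vehicle can do is its own shortest tour through its group:
  {Quarry} + {Hadley, Elm, Vale, Willow}: 78 + 102 = 180
  {Hadley} + {Quarry, Elm, Vale, Willow}: 74 + 89 = 163
  {Quarry, Hadley} + {Elm, Vale, Willow}: 94 + 89 = 183
  {Elm} + {Quarry, Hadley, Vale, Willow}: 76 + 102 = 178
  {Quarry, Elm} + {Hadley, Vale, Willow}: 81 + 102 = 183
  {Hadley, Elm} + {Quarry, Vale, Willow}: 89 + 86 = 175
  … (15 splits in total)
  {Quarry, Hadley, Elm, Vale} + {Willow}: 102 + 46 = 148  ← best
Best: vehicle 1 Sutton → Hadley → Elm → Quarry → Vale → Sutton = 102; vehicle 2 Sutton → Willow → Sutton = 46; combined 148.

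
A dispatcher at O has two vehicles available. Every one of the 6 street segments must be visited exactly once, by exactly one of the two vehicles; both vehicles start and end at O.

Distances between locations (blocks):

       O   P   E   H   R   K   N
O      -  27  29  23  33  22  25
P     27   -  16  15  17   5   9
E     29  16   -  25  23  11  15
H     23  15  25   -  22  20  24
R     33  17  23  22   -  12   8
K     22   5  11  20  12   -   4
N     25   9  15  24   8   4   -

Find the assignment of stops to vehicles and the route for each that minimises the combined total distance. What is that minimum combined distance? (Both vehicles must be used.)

141 blocks — the smallest possible combined total.

Check every non-empty split of the stops between the two vehicles; for each half take its own optimal tour:
  {P} + {E, H, R, K, N}: 54 + 97 = 151
  {E} + {P, H, R, K, N}: 58 + 88 = 146
  {P, E} + {H, R, K, N}: 72 + 79 = 151
  {H} + {P, E, R, K, N}: 46 + 95 = 141
  {P, H} + {E, R, K, N}: 65 + 85 = 150
  {E, H} + {P, R, K, N}: 77 + 77 = 154
  … (31 splits in total)
Best: vehicle 1 O → H → O = 46; vehicle 2 O → E → P → K → R → N → O = 95; combined 141.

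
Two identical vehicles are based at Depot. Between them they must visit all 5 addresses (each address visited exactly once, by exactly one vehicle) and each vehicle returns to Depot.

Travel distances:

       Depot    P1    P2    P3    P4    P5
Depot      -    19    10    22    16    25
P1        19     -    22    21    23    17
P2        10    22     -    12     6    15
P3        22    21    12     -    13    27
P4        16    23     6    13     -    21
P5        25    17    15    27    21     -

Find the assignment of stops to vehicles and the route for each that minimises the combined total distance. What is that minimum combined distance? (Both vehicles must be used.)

112 — the smallest possible combined total.

Check every non-empty split of the stops between the two vehicles; for each half take its own optimal tour:
  {P1} + {P2, P3, P4, P5}: 38 + 81 = 119
  {P2} + {P1, P3, P4, P5}: 20 + 92 = 112
  {P1, P2} + {P3, P4, P5}: 51 + 81 = 132
  {P3} + {P1, P2, P4, P5}: 44 + 73 = 117
  {P1, P3} + {P2, P4, P5}: 62 + 62 = 124
  {P2, P3} + {P1, P4, P5}: 44 + 73 = 117
  … (15 splits in total)
Best: vehicle 1 Depot → P2 → Depot = 20; vehicle 2 Depot → P1 → P5 → P3 → P4 → Depot = 92; combined 112.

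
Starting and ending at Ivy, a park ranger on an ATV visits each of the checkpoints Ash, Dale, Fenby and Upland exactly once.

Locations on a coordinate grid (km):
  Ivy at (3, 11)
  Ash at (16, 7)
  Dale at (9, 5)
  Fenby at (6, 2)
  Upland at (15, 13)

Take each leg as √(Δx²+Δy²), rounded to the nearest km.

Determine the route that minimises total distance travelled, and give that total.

Ivy-Ash-Dale-Fenby-Upland-Ivy: 14+7+4+14+12 = 51
Ivy-Ash-Dale-Upland-Fenby-Ivy: 14+7+10+14+9 = 54
Ivy-Ash-Fenby-Dale-Upland-Ivy: 14+11+4+10+12 = 51
Ivy-Ash-Fenby-Upland-Dale-Ivy: 14+11+14+10+8 = 57
Ivy-Ash-Upland-Dale-Fenby-Ivy: 14+6+10+4+9 = 43
Ivy-Ash-Upland-Fenby-Dale-Ivy: 14+6+14+4+8 = 46
Ivy-Dale-Ash-Fenby-Upland-Ivy: 8+7+11+14+12 = 52
Ivy-Dale-Ash-Upland-Fenby-Ivy: 8+7+6+14+9 = 44
Ivy-Dale-Fenby-Ash-Upland-Ivy: 8+4+11+6+12 = 41
Ivy-Dale-Upland-Ash-Fenby-Ivy: 8+10+6+11+9 = 44
Ivy-Fenby-Ash-Dale-Upland-Ivy: 9+11+7+10+12 = 49
Ivy-Fenby-Dale-Ash-Upland-Ivy: 9+4+7+6+12 = 38
The minimum is 38.
One optimal route: Ivy → Fenby → Dale → Ash → Upland → Ivy (or its reverse).

Shortest round trip = 38 km.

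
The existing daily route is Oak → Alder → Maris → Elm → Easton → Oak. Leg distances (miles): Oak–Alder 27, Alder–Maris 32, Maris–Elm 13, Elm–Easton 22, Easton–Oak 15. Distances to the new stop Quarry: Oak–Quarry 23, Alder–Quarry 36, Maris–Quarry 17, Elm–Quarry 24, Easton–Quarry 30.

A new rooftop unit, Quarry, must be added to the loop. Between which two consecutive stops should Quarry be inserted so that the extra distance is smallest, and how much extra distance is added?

Insertion cost between consecutive stops i–j is d(i,Quarry) + d(Quarry,j) − d(i,j):
  between Oak and Alder: 23 + 36 − 27 = 32
  between Alder and Maris: 36 + 17 − 32 = 21
  between Maris and Elm: 17 + 24 − 13 = 28
  between Elm and Easton: 24 + 30 − 22 = 32
  between Easton and Oak: 30 + 23 − 15 = 38
Cheapest insertion is between Alder and Maris, adding 21.
New total = 109 + 21 = 130.

+21 miles — insert Quarry between Alder and Maris.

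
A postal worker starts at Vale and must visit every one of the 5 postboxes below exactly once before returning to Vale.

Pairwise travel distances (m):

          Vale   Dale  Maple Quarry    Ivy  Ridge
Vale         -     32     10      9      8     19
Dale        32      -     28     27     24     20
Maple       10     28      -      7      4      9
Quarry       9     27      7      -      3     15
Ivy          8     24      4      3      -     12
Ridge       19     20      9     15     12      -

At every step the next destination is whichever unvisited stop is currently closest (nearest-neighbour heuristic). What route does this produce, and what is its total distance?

Total distance 79 m via the nearest-neighbour route Vale → Ivy → Quarry → Maple → Ridge → Dale → Vale.

From Vale: distances to unvisited — Ivy=8, Quarry=9, Maple=10, Ridge=19, Dale=32. Nearest is Ivy (8).
From Ivy: distances to unvisited — Quarry=3, Maple=4, Ridge=12, Dale=24. Nearest is Quarry (3).
From Quarry: distances to unvisited — Maple=7, Ridge=15, Dale=27. Nearest is Maple (7).
From Maple: distances to unvisited — Ridge=9, Dale=28. Nearest is Ridge (9).
From Ridge: distances to unvisited — Dale=20. Nearest is Dale (20).
Return Dale→Vale: 32.
Total = 8 + 3 + 7 + 9 + 20 + 32 = 79.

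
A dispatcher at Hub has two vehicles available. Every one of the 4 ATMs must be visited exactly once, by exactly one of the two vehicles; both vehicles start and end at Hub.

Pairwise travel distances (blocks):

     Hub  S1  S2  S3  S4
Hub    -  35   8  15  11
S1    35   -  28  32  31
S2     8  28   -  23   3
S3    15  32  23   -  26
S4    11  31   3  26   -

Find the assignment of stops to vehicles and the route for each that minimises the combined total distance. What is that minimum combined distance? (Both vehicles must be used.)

Check every non-empty split of the stops between the two vehicles; for each half take its own optimal tour:
  {S1} + {S2, S3, S4}: 70 + 52 = 122
  {S2} + {S1, S3, S4}: 16 + 89 = 105
  {S1, S2} + {S3, S4}: 71 + 52 = 123
  {S3} + {S1, S2, S4}: 30 + 77 = 107
  {S1, S3} + {S2, S4}: 82 + 22 = 104
  {S2, S3} + {S1, S4}: 46 + 77 = 123
  … (7 splits in total)
Best: vehicle 1 Hub → S1 → S3 → Hub = 82; vehicle 2 Hub → S2 → S4 → Hub = 22; combined 104.

104 blocks — the smallest possible combined total.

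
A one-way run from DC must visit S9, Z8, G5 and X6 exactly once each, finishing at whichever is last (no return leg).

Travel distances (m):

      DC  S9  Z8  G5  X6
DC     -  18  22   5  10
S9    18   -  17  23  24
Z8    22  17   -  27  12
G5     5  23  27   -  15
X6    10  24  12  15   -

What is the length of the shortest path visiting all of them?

Shortest open route: 49 m.

There are 4! = 24 possible orderings.
DC - S9 - Z8 - G5 - X6: 18+17+27+15 = 77
DC - S9 - Z8 - X6 - G5: 18+17+12+15 = 62
DC - S9 - G5 - Z8 - X6: 18+23+27+12 = 80
DC - S9 - G5 - X6 - Z8: 18+23+15+12 = 68
DC - S9 - X6 - Z8 - G5: 18+24+12+27 = 81
DC - S9 - X6 - G5 - Z8: 18+24+15+27 = 84
DC - Z8 - S9 - G5 - X6: 22+17+23+15 = 77
DC - Z8 - S9 - X6 - G5: 22+17+24+15 = 78
DC - Z8 - G5 - S9 - X6: 22+27+23+24 = 96
DC - Z8 - G5 - X6 - S9: 22+27+15+24 = 88
DC - Z8 - X6 - S9 - G5: 22+12+24+23 = 81
DC - Z8 - X6 - G5 - S9: 22+12+15+23 = 72
DC - G5 - S9 - Z8 - X6: 5+23+17+12 = 57
DC - G5 - S9 - X6 - Z8: 5+23+24+12 = 64
… (10 more)
DC - G5 - X6 - Z8 - S9: 5+15+12+17 = 49  ← best
The minimum is 49.
One shortest path: DC → G5 → X6 → Z8 → S9.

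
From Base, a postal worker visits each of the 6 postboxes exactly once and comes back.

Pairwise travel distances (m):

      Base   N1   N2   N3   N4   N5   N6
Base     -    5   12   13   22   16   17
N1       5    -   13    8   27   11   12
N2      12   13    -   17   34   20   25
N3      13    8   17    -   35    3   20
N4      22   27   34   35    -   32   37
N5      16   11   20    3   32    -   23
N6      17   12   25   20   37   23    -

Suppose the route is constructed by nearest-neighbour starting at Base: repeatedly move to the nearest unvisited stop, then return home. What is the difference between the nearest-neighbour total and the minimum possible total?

From Base: N1=5, N2=12, N3=13, N5=16, N6=17, N4=22 → choose N1 (5).
From N1: N3=8, N5=11, N6=12, N2=13, N4=27 → choose N3 (8).
From N3: N5=3, N2=17, N6=20, N4=35 → choose N5 (3).
From N5: N2=20, N6=23, N4=32 → choose N2 (20).
From N2: N6=25, N4=34 → choose N6 (25).
From N6: N4=37 → choose N4 (37).
NN route Base → N1 → N3 → N5 → N2 → N6 → N4 → Base costs 120.
Optimal: Base → N2 → N1 → N6 → N3 → N5 → N4 → Base costs 114 (by enumerating all 360 distinct tours).
Excess = 120 − 114 = 6.

6 m longer than the optimal tour.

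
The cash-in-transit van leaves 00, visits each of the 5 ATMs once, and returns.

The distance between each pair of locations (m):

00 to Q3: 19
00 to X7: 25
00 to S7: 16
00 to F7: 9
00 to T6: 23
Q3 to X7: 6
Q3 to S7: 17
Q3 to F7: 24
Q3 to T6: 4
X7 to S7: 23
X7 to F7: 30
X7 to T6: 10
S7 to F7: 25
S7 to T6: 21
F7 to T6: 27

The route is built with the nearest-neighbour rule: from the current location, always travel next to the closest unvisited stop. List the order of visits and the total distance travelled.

At 00 the remaining stops are F7 9, S7 16, Q3 19, T6 23, X7 25; go to F7.
At F7 the remaining stops are Q3 24, S7 25, T6 27, X7 30; go to Q3.
At Q3 the remaining stops are T6 4, X7 6, S7 17; go to T6.
At T6 the remaining stops are X7 10, S7 21; go to X7.
At X7 the remaining stops are S7 23; go to S7.
Return S7→00: 16.
Total = 9 + 24 + 4 + 10 + 23 + 16 = 86.

Nearest-neighbour total = 86 m; route 00 → F7 → Q3 → T6 → X7 → S7 → 00.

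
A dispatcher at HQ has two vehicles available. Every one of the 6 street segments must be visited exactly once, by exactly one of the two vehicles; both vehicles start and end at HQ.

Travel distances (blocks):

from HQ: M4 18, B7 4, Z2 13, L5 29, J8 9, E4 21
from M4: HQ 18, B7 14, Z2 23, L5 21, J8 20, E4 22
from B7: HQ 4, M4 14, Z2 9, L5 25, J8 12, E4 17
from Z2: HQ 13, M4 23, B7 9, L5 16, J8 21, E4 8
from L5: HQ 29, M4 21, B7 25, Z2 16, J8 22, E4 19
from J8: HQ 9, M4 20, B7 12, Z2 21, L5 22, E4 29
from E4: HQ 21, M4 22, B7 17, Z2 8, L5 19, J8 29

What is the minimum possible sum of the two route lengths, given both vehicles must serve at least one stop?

Minimum combined distance: 97 blocks.

Check every non-empty split of the stops between the two vehicles; for each half take its own optimal tour:
  {M4} + {B7, Z2, L5, J8, E4}: 36 + 71 = 107
  {B7} + {M4, Z2, L5, J8, E4}: 8 + 90 = 98
  {M4, B7} + {Z2, L5, J8, E4}: 36 + 71 = 107
  {Z2} + {M4, B7, L5, J8, E4}: 26 + 90 = 116
  {M4, Z2} + {B7, L5, J8, E4}: 54 + 71 = 125
  {B7, Z2} + {M4, L5, J8, E4}: 26 + 90 = 116
  … (31 splits in total)
  {J8} + {M4, B7, Z2, L5, E4}: 18 + 79 = 97  ← best
Best: vehicle 1 HQ → J8 → HQ = 18; vehicle 2 HQ → M4 → L5 → E4 → Z2 → B7 → HQ = 79; combined 97.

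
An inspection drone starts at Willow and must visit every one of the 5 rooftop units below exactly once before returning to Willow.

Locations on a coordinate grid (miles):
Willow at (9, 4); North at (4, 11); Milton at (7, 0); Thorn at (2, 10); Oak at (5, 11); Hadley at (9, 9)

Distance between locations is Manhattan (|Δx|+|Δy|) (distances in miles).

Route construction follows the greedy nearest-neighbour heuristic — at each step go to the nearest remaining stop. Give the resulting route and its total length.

From Willow: distances to unvisited — Hadley=5, Milton=6, Oak=11, North=12, Thorn=13. Nearest is Hadley (5).
From Hadley: distances to unvisited — Oak=6, North=7, Thorn=8, Milton=11. Nearest is Oak (6).
From Oak: distances to unvisited — North=1, Thorn=4, Milton=13. Nearest is North (1).
From North: distances to unvisited — Thorn=3, Milton=14. Nearest is Thorn (3).
From Thorn: distances to unvisited — Milton=15. Nearest is Milton (15).
Return Milton→Willow: 6.
Total = 5 + 6 + 1 + 3 + 15 + 6 = 36.

36 miles along Willow → Hadley → Oak → North → Thorn → Milton → Willow.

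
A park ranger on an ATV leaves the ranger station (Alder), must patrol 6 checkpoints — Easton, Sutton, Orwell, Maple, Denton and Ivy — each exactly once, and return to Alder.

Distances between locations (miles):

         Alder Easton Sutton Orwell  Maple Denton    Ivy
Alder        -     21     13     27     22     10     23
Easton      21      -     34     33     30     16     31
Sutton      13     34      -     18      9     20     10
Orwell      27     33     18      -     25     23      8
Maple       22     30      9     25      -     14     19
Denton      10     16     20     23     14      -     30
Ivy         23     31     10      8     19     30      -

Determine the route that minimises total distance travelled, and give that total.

105 miles — the shortest possible round trip.

Alder → Easton → Sutton → Orwell → Maple → Denton → Ivy → Alder: 21+34+18+25+14+30+23 = 165
Alder → Easton → Sutton → Orwell → Maple → Ivy → Denton → Alder: 21+34+18+25+19+30+10 = 157
Alder → Easton → Sutton → Orwell → Denton → Maple → Ivy → Alder: 21+34+18+23+14+19+23 = 152
Alder → Easton → Sutton → Orwell → Denton → Ivy → Maple → Alder: 21+34+18+23+30+19+22 = 167
Alder → Easton → Sutton → Orwell → Ivy → Maple → Denton → Alder: 21+34+18+8+19+14+10 = 124
Alder → Easton → Sutton → Orwell → Ivy → Denton → Maple → Alder: 21+34+18+8+30+14+22 = 147
Alder → Easton → Sutton → Maple → Orwell → Denton → Ivy → Alder: 21+34+9+25+23+30+23 = 165
Alder → Easton → Sutton → Maple → Orwell → Ivy → Denton → Alder: 21+34+9+25+8+30+10 = 137
… (352 more)
Alder → Easton → Orwell → Ivy → Sutton → Maple → Denton → Alder: 21+33+8+10+9+14+10 = 105  ← best
The minimum is 105.
One optimal route: Alder → Easton → Orwell → Ivy → Sutton → Maple → Denton → Alder (or its reverse).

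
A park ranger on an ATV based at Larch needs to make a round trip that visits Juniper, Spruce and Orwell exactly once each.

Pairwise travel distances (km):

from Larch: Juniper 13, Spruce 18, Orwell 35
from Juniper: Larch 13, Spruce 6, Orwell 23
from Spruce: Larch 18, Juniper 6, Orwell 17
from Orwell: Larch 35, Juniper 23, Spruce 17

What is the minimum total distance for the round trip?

71 km — the shortest possible round trip.

With 3 stops there are 3!/2 = 3 distinct round trips (a route and its reverse cost the same).
Larch - Juniper - Spruce - Orwell - Larch: 13+6+17+35 = 71
Larch - Juniper - Orwell - Spruce - Larch: 13+23+17+18 = 71
Larch - Spruce - Juniper - Orwell - Larch: 18+6+23+35 = 82
The minimum is 71.
One optimal route: Larch → Juniper → Spruce → Orwell → Larch (or its reverse).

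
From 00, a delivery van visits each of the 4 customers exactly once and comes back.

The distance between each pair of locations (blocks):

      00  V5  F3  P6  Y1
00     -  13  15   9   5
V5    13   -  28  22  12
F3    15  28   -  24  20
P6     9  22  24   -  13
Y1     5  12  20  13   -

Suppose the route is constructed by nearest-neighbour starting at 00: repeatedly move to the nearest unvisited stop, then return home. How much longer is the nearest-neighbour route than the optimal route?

The nearest-neighbour route is 1 blocks longer than optimal.

From 00: Y1=5, P6=9, V5=13, F3=15 → choose Y1 (5).
From Y1: V5=12, P6=13, F3=20 → choose V5 (12).
From V5: P6=22, F3=28 → choose P6 (22).
From P6: F3=24 → choose F3 (24).
NN route 00 → Y1 → V5 → P6 → F3 → 00 costs 78.
Optimal: 00 → V5 → Y1 → P6 → F3 → 00 costs 77 (by enumerating all 12 distinct tours).
Excess = 78 − 77 = 1.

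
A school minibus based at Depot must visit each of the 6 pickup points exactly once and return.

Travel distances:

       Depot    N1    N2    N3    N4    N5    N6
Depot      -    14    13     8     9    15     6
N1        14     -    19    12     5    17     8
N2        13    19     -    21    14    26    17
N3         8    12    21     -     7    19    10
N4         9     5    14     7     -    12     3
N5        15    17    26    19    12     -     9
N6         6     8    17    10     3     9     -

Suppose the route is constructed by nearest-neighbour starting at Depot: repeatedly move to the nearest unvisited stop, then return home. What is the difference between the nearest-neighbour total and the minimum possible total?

Excess over optimum: 8.

Depot: N6=6, N3=8, N4=9, N2=13, N1=14, N5=15 ⇒ N6
N6: N4=3, N1=8, N5=9, N3=10, N2=17 ⇒ N4
N4: N1=5, N3=7, N5=12, N2=14 ⇒ N1
N1: N3=12, N5=17, N2=19 ⇒ N3
N3: N5=19, N2=21 ⇒ N5
N5: N2=26 ⇒ N2
NN route Depot → N6 → N4 → N1 → N3 → N5 → N2 → Depot costs 84.
Optimal: Depot → N2 → N1 → N4 → N5 → N6 → N3 → Depot costs 76 (by enumerating all 360 distinct tours).
Excess = 84 − 76 = 8.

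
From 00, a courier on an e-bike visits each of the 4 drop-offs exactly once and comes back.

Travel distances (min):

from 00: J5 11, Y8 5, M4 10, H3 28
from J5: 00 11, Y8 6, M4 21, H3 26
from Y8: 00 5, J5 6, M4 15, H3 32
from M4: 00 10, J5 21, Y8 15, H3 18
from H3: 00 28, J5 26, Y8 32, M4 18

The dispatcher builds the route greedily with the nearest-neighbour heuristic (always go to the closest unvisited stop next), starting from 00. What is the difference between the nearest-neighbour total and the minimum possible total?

The nearest-neighbour route is 13 min longer than optimal.

00: Y8=5, M4=10, J5=11, H3=28 ⇒ Y8
Y8: J5=6, M4=15, H3=32 ⇒ J5
J5: M4=21, H3=26 ⇒ M4
M4: H3=18 ⇒ H3
NN route 00 → Y8 → J5 → M4 → H3 → 00 costs 78.
Optimal: 00 → Y8 → J5 → H3 → M4 → 00 costs 65 (by enumerating all 12 distinct tours).
Excess = 78 − 65 = 13.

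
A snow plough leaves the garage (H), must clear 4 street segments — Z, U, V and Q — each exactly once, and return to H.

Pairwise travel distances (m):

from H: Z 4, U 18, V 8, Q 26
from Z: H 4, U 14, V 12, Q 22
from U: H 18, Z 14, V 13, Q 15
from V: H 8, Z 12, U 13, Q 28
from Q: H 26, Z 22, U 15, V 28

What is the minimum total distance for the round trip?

62 m — the shortest possible round trip.

With 4 stops there are 4!/2 = 12 distinct round trips (a route and its reverse cost the same).
H-Z-U-V-Q-H: 4+14+13+28+26 = 85
H-Z-U-Q-V-H: 4+14+15+28+8 = 69
H-Z-V-U-Q-H: 4+12+13+15+26 = 70
H-Z-V-Q-U-H: 4+12+28+15+18 = 77
H-Z-Q-U-V-H: 4+22+15+13+8 = 62
H-Z-Q-V-U-H: 4+22+28+13+18 = 85
H-U-Z-V-Q-H: 18+14+12+28+26 = 98
H-U-Z-Q-V-H: 18+14+22+28+8 = 90
H-U-V-Z-Q-H: 18+13+12+22+26 = 91
H-U-Q-Z-V-H: 18+15+22+12+8 = 75
H-V-Z-U-Q-H: 8+12+14+15+26 = 75
H-V-U-Z-Q-H: 8+13+14+22+26 = 83
The minimum is 62.
One optimal route: H → Z → Q → U → V → H (or its reverse).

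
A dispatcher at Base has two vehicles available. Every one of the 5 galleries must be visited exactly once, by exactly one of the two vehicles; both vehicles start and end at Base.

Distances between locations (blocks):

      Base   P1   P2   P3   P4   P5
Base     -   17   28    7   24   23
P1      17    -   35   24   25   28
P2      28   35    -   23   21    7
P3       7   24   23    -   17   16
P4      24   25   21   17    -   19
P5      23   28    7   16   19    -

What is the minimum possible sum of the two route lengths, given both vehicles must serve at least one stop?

Try each way of splitting the stops between the two vehicles (each non-empty) and, for each split, find the best tour for each vehicle:
  {P1} + {P2, P3, P4, P5}: 34 + 75 = 109
  {P2} + {P1, P3, P4, P5}: 56 + 84 = 140
  {P1, P2} + {P3, P4, P5}: 80 + 66 = 146
  {P3} + {P1, P2, P4, P5}: 14 + 93 = 107
  {P1, P3} + {P2, P4, P5}: 48 + 75 = 123
  {P2, P3} + {P1, P4, P5}: 58 + 84 = 142
  … (15 splits in total)
Best: vehicle 1 Base → P3 → Base = 14; vehicle 2 Base → P1 → P4 → P2 → P5 → Base = 93; combined 107.

Minimum combined distance: 107 blocks.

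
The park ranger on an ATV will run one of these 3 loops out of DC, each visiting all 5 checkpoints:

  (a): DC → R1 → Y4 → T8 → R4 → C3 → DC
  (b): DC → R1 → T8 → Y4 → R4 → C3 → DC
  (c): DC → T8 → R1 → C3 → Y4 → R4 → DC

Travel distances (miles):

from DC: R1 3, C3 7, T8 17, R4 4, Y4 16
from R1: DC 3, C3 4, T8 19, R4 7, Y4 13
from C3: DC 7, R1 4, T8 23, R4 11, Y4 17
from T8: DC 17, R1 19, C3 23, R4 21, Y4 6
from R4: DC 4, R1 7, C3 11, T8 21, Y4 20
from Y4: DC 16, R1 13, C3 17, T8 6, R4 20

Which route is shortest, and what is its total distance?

(a): 3 + 13 + 6 + 21 + 11 + 7 = 61
(b): 3 + 19 + 6 + 20 + 11 + 7 = 66
(c): 17 + 19 + 4 + 17 + 20 + 4 = 81

61 miles — (a) is the shortest.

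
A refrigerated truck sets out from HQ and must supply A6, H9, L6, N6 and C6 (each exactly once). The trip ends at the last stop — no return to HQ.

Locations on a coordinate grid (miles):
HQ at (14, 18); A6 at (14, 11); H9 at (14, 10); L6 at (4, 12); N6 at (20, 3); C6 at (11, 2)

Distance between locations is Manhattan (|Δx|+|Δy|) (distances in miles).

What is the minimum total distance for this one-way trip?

47 miles — the minimum one-way total.

There are 5! = 120 possible orderings.
HQ → A6 → H9 → L6 → N6 → C6: 7+1+12+25+10 = 55
HQ → A6 → H9 → L6 → C6 → N6: 7+1+12+17+10 = 47
HQ → A6 → H9 → N6 → L6 → C6: 7+1+13+25+17 = 63
HQ → A6 → H9 → N6 → C6 → L6: 7+1+13+10+17 = 48
HQ → A6 → H9 → C6 → L6 → N6: 7+1+11+17+25 = 61
HQ → A6 → H9 → C6 → N6 → L6: 7+1+11+10+25 = 54
HQ → A6 → L6 → H9 → N6 → C6: 7+11+12+13+10 = 53
HQ → A6 → L6 → H9 → C6 → N6: 7+11+12+11+10 = 51
HQ → A6 → L6 → N6 → H9 → C6: 7+11+25+13+11 = 67
HQ → A6 → L6 → N6 → C6 → H9: 7+11+25+10+11 = 64
HQ → A6 → L6 → C6 → H9 → N6: 7+11+17+11+13 = 59
HQ → A6 → L6 → C6 → N6 → H9: 7+11+17+10+13 = 58
HQ → A6 → N6 → H9 → L6 → C6: 7+14+13+12+17 = 63
HQ → A6 → N6 → H9 → C6 → L6: 7+14+13+11+17 = 62
… (106 more)
The minimum is 47.
One shortest path: HQ → A6 → H9 → L6 → C6 → N6.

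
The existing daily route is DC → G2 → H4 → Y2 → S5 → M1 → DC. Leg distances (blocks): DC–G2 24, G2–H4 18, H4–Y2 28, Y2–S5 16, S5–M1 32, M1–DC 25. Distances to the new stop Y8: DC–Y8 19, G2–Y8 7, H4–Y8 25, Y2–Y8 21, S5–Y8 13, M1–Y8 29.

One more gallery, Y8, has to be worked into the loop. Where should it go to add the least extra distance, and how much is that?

Adding 2 blocks by placing Y8 on the DC–G2 leg.

Insertion cost between consecutive stops i–j is d(i,Y8) + d(Y8,j) − d(i,j):
  between DC and G2: 19 + 7 − 24 = 2
  between G2 and H4: 7 + 25 − 18 = 14
  between H4 and Y2: 25 + 21 − 28 = 18
  between Y2 and S5: 21 + 13 − 16 = 18
  between S5 and M1: 13 + 29 − 32 = 10
  between M1 and DC: 29 + 19 − 25 = 23
Cheapest insertion is between DC and G2, adding 2.
New total = 143 + 2 = 145.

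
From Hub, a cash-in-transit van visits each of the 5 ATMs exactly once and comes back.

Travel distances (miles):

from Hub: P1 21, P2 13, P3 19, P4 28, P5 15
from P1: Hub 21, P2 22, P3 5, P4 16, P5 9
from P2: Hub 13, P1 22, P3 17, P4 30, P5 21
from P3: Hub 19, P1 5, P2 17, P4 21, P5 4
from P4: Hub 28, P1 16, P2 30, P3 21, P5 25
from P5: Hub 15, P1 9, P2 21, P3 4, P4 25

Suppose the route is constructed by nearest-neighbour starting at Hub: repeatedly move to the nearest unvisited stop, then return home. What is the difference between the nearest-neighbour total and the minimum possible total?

Hub: P2=13, P5=15, P3=19, P1=21, P4=28 ⇒ P2
P2: P3=17, P5=21, P1=22, P4=30 ⇒ P3
P3: P5=4, P1=5, P4=21 ⇒ P5
P5: P1=9, P4=25 ⇒ P1
P1: P4=16 ⇒ P4
NN route Hub → P2 → P3 → P5 → P1 → P4 → Hub costs 87.
Optimal: Hub → P2 → P4 → P1 → P3 → P5 → Hub costs 83 (by enumerating all 60 distinct tours).
Excess = 87 − 83 = 4.

4 miles longer than the optimal tour.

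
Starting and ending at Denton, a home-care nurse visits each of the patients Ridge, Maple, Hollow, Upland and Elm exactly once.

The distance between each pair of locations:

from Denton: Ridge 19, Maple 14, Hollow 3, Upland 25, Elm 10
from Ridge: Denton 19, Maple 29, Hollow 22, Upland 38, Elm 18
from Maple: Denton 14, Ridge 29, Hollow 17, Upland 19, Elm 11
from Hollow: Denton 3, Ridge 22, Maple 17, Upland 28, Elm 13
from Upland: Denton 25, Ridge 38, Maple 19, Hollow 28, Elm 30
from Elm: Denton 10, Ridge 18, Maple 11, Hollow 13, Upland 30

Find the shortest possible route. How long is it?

Denton→Ridge→Maple→Hollow→Upland→Elm→Denton: 19+29+17+28+30+10 = 133
Denton→Ridge→Maple→Hollow→Elm→Upland→Denton: 19+29+17+13+30+25 = 133
Denton→Ridge→Maple→Upland→Hollow→Elm→Denton: 19+29+19+28+13+10 = 118
Denton→Ridge→Maple→Upland→Elm→Hollow→Denton: 19+29+19+30+13+3 = 113
Denton→Ridge→Maple→Elm→Hollow→Upland→Denton: 19+29+11+13+28+25 = 125
Denton→Ridge→Maple→Elm→Upland→Hollow→Denton: 19+29+11+30+28+3 = 120
Denton→Ridge→Hollow→Maple→Upland→Elm→Denton: 19+22+17+19+30+10 = 117
Denton→Ridge→Hollow→Maple→Elm→Upland→Denton: 19+22+17+11+30+25 = 124
Denton→Ridge→Hollow→Upland→Maple→Elm→Denton: 19+22+28+19+11+10 = 109
Denton→Ridge→Hollow→Upland→Elm→Maple→Denton: 19+22+28+30+11+14 = 124
Denton→Ridge→Hollow→Elm→Maple→Upland→Denton: 19+22+13+11+19+25 = 109
Denton→Ridge→Hollow→Elm→Upland→Maple→Denton: 19+22+13+30+19+14 = 117
Denton→Ridge→Upland→Maple→Hollow→Elm→Denton: 19+38+19+17+13+10 = 116
Denton→Ridge→Upland→Maple→Elm→Hollow→Denton: 19+38+19+11+13+3 = 103
… (46 more)
Denton→Ridge→Elm→Maple→Upland→Hollow→Denton: 19+18+11+19+28+3 = 98  ← best
The minimum is 98.
One optimal route: Denton → Ridge → Elm → Maple → Upland → Hollow → Denton (or its reverse).

Minimum total distance: 98.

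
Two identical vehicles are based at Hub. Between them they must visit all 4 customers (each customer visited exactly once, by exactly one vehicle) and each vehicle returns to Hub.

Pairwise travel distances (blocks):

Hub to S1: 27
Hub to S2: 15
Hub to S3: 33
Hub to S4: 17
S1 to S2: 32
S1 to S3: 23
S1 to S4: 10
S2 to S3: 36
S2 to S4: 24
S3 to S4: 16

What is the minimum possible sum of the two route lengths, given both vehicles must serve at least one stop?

Check every non-empty split of the stops between the two vehicles; for each half take its own optimal tour:
  {S1} + {S2, S3, S4}: 54 + 84 = 138
  {S2} + {S1, S3, S4}: 30 + 83 = 113
  {S1, S2} + {S3, S4}: 74 + 66 = 140
  {S3} + {S1, S2, S4}: 66 + 74 = 140
  {S1, S3} + {S2, S4}: 83 + 56 = 139
  {S2, S3} + {S1, S4}: 84 + 54 = 138
  … (7 splits in total)
Best: vehicle 1 Hub → S2 → Hub = 30; vehicle 2 Hub → S1 → S3 → S4 → Hub = 83; combined 113.

Minimum combined distance: 113 blocks.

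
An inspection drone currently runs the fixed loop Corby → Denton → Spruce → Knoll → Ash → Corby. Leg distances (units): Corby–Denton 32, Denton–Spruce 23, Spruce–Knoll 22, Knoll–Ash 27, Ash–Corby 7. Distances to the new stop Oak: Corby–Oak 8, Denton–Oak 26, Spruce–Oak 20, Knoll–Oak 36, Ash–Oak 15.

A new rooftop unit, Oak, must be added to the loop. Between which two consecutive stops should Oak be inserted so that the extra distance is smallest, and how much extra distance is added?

Insertion cost between consecutive stops i–j is d(i,Oak) + d(Oak,j) − d(i,j):
  between Corby and Denton: 8 + 26 − 32 = 2
  between Denton and Spruce: 26 + 20 − 23 = 23
  between Spruce and Knoll: 20 + 36 − 22 = 34
  between Knoll and Ash: 36 + 15 − 27 = 24
  between Ash and Corby: 15 + 8 − 7 = 16
Cheapest insertion is between Corby and Denton, adding 2.
New total = 111 + 2 = 113.

Adding 2 by placing Oak on the Corby–Denton leg.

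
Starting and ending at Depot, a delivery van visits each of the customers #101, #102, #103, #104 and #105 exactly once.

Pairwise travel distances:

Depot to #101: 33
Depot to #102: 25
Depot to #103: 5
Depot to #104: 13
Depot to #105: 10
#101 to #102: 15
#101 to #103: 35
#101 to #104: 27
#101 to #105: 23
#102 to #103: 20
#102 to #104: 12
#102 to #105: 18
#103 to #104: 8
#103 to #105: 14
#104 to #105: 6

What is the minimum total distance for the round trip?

73 — the shortest possible round trip.

With 5 stops there are 5!/2 = 60 distinct round trips (a route and its reverse cost the same).
Depot - #101 - #102 - #103 - #104 - #105 - Depot: 33+15+20+8+6+10 = 92
Depot - #101 - #102 - #103 - #105 - #104 - Depot: 33+15+20+14+6+13 = 101
Depot - #101 - #102 - #104 - #103 - #105 - Depot: 33+15+12+8+14+10 = 92
Depot - #101 - #102 - #104 - #105 - #103 - Depot: 33+15+12+6+14+5 = 85
Depot - #101 - #102 - #105 - #103 - #104 - Depot: 33+15+18+14+8+13 = 101
Depot - #101 - #102 - #105 - #104 - #103 - Depot: 33+15+18+6+8+5 = 85
Depot - #101 - #103 - #102 - #104 - #105 - Depot: 33+35+20+12+6+10 = 116
Depot - #101 - #103 - #102 - #105 - #104 - Depot: 33+35+20+18+6+13 = 125
Depot - #101 - #103 - #104 - #102 - #105 - Depot: 33+35+8+12+18+10 = 116
Depot - #101 - #103 - #104 - #105 - #102 - Depot: 33+35+8+6+18+25 = 125
Depot - #101 - #103 - #105 - #102 - #104 - Depot: 33+35+14+18+12+13 = 125
Depot - #101 - #103 - #105 - #104 - #102 - Depot: 33+35+14+6+12+25 = 125
Depot - #101 - #104 - #102 - #103 - #105 - Depot: 33+27+12+20+14+10 = 116
Depot - #101 - #104 - #102 - #105 - #103 - Depot: 33+27+12+18+14+5 = 109
… (46 more)
Depot - #103 - #104 - #102 - #101 - #105 - Depot: 5+8+12+15+23+10 = 73  ← best
The minimum is 73.
One optimal route: Depot → #103 → #104 → #102 → #101 → #105 → Depot (or its reverse).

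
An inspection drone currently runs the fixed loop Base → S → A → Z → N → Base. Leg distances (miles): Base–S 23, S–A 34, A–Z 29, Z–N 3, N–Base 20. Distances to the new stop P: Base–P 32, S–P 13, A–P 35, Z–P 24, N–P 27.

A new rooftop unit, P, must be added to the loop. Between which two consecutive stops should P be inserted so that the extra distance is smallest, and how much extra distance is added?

Minimum extra distance: 14 miles, inserting P between S and A.

Insertion cost between consecutive stops i–j is d(i,P) + d(P,j) − d(i,j):
  between Base and S: 32 + 13 − 23 = 22
  between S and A: 13 + 35 − 34 = 14
  between A and Z: 35 + 24 − 29 = 30
  between Z and N: 24 + 27 − 3 = 48
  between N and Base: 27 + 32 − 20 = 39
Cheapest insertion is between S and A, adding 14.
New total = 109 + 14 = 123.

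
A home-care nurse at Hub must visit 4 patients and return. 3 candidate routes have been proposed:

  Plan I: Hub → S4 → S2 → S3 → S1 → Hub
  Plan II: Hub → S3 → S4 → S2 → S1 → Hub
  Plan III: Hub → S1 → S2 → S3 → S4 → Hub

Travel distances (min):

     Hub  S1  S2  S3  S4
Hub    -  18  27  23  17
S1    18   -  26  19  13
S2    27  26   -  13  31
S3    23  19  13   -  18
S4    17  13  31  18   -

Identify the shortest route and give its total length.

Shortest is Plan III, total 92 min.

Plan I: 17 + 31 + 13 + 19 + 18 = 98
Plan II: 23 + 18 + 31 + 26 + 18 = 116
Plan III: 18 + 26 + 13 + 18 + 17 = 92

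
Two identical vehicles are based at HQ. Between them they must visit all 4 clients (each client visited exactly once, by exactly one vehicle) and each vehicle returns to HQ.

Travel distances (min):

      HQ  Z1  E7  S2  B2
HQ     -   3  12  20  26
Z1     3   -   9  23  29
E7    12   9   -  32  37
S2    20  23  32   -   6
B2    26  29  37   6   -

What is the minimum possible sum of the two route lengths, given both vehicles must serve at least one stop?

Try each way of splitting the stops between the two vehicles (each non-empty) and, for each split, find the best tour for each vehicle:
  {Z1} + {E7, S2, B2}: 6 + 75 = 81
  {E7} + {Z1, S2, B2}: 24 + 58 = 82
  {Z1, E7} + {S2, B2}: 24 + 52 = 76
  {S2} + {Z1, E7, B2}: 40 + 75 = 115
  {Z1, S2} + {E7, B2}: 46 + 75 = 121
  {E7, S2} + {Z1, B2}: 64 + 58 = 122
  … (7 splits in total)
Best: vehicle 1 HQ → Z1 → E7 → HQ = 24; vehicle 2 HQ → S2 → B2 → HQ = 52; combined 76.

Minimum combined distance: 76 min.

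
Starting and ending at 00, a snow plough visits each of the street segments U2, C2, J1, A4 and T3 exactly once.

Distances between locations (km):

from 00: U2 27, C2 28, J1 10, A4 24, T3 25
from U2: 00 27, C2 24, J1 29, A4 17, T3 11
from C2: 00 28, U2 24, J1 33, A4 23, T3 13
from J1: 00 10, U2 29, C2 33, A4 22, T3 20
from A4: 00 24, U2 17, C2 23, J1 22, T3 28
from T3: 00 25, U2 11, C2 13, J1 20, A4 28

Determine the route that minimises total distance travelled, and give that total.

Minimum total distance: 101 km.

There are 60 distinct closed tours to check (reversals are equivalent).
00→U2→C2→J1→A4→T3→00: 27+24+33+22+28+25 = 159
00→U2→C2→J1→T3→A4→00: 27+24+33+20+28+24 = 156
00→U2→C2→A4→J1→T3→00: 27+24+23+22+20+25 = 141
00→U2→C2→A4→T3→J1→00: 27+24+23+28+20+10 = 132
00→U2→C2→T3→J1→A4→00: 27+24+13+20+22+24 = 130
00→U2→C2→T3→A4→J1→00: 27+24+13+28+22+10 = 124
00→U2→J1→C2→A4→T3→00: 27+29+33+23+28+25 = 165
00→U2→J1→C2→T3→A4→00: 27+29+33+13+28+24 = 154
00→U2→J1→A4→C2→T3→00: 27+29+22+23+13+25 = 139
00→U2→J1→A4→T3→C2→00: 27+29+22+28+13+28 = 147
00→U2→J1→T3→C2→A4→00: 27+29+20+13+23+24 = 136
00→U2→J1→T3→A4→C2→00: 27+29+20+28+23+28 = 155
00→U2→A4→C2→J1→T3→00: 27+17+23+33+20+25 = 145
00→U2→A4→C2→T3→J1→00: 27+17+23+13+20+10 = 110
… (46 more)
00→C2→T3→U2→A4→J1→00: 28+13+11+17+22+10 = 101  ← best
The minimum is 101.
One optimal route: 00 → C2 → T3 → U2 → A4 → J1 → 00 (or its reverse).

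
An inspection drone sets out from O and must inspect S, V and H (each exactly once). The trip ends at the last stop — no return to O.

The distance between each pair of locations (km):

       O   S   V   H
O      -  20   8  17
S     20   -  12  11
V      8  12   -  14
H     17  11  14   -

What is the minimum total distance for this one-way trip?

There are 3! = 6 possible orderings.
O → S → V → H: 20+12+14 = 46
O → S → H → V: 20+11+14 = 45
O → V → S → H: 8+12+11 = 31
O → V → H → S: 8+14+11 = 33
O → H → S → V: 17+11+12 = 40
O → H → V → S: 17+14+12 = 43
The minimum is 31.
One shortest path: O → V → S → H.

Minimum one-way distance = 31 km.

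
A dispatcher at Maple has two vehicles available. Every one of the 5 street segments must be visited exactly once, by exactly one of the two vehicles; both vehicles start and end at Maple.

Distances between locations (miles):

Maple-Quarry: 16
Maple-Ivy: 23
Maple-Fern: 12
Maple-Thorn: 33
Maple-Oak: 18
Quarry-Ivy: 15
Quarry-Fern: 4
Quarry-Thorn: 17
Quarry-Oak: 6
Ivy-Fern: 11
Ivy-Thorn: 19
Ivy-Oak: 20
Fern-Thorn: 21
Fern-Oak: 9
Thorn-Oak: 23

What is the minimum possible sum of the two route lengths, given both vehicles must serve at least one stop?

There are 2^4 − 1 = 15 ways to divide the 5 stops into two non-empty groups. For each, the best each vehicle can do is its own shortest tour through its group:
  {Quarry} + {Ivy, Fern, Thorn, Oak}: 32 + 83 = 115
  {Ivy} + {Quarry, Fern, Thorn, Oak}: 46 + 74 = 120
  {Quarry, Ivy} + {Fern, Thorn, Oak}: 54 + 74 = 128
  {Fern} + {Quarry, Ivy, Thorn, Oak}: 24 + 83 = 107
  {Quarry, Fern} + {Ivy, Thorn, Oak}: 32 + 83 = 115
  {Ivy, Fern} + {Quarry, Thorn, Oak}: 46 + 74 = 120
  … (15 splits in total)
Best: vehicle 1 Maple → Fern → Maple = 24; vehicle 2 Maple → Ivy → Thorn → Quarry → Oak → Maple = 83; combined 107.

107 miles — the smallest possible combined total.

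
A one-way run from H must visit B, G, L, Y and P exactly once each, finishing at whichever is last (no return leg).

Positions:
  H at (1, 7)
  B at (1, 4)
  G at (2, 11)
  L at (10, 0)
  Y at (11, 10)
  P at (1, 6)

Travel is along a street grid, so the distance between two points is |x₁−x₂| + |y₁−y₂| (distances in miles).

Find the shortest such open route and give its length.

There are 5! = 120 possible orderings.
H - B - G - L - Y - P: 3+8+19+11+14 = 55
H - B - G - L - P - Y: 3+8+19+15+14 = 59
H - B - G - Y - L - P: 3+8+10+11+15 = 47
H - B - G - Y - P - L: 3+8+10+14+15 = 50
H - B - G - P - L - Y: 3+8+6+15+11 = 43
H - B - G - P - Y - L: 3+8+6+14+11 = 42
H - B - L - G - Y - P: 3+13+19+10+14 = 59
H - B - L - G - P - Y: 3+13+19+6+14 = 55
H - B - L - Y - G - P: 3+13+11+10+6 = 43
H - B - L - Y - P - G: 3+13+11+14+6 = 47
H - B - L - P - G - Y: 3+13+15+6+10 = 47
H - B - L - P - Y - G: 3+13+15+14+10 = 55
H - B - Y - G - L - P: 3+16+10+19+15 = 63
H - B - Y - G - P - L: 3+16+10+6+15 = 50
… (106 more)
H - B - P - G - Y - L: 3+2+6+10+11 = 32  ← best
The minimum is 32.
One shortest path: H → B → P → G → Y → L.

32 miles — the minimum one-way total.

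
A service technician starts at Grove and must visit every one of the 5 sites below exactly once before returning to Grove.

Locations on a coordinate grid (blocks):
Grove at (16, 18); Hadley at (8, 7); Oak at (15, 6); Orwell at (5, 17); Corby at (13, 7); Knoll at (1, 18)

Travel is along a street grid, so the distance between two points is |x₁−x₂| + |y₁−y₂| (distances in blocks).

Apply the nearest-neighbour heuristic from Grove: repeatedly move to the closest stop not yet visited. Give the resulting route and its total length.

At Grove the remaining stops are Orwell 12, Oak 13, Corby 14, Knoll 15, Hadley 19; go to Orwell.
At Orwell the remaining stops are Knoll 5, Hadley 13, Corby 18, Oak 21; go to Knoll.
At Knoll the remaining stops are Hadley 18, Corby 23, Oak 26; go to Hadley.
At Hadley the remaining stops are Corby 5, Oak 8; go to Corby.
At Corby the remaining stops are Oak 3; go to Oak.
Return Oak→Grove: 13.
Total = 12 + 5 + 18 + 5 + 3 + 13 = 56.

56 blocks along Grove → Orwell → Knoll → Hadley → Corby → Oak → Grove.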